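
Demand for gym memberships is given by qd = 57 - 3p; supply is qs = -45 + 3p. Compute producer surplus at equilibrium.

Equilibrium: 57 - 3p = -45 + 3p gives p* = 17, q* = 6.
Supply starts at p = 15 (where qs = 0).
PS = ½(17 − 15)(6) = 6.

Producer surplus = 6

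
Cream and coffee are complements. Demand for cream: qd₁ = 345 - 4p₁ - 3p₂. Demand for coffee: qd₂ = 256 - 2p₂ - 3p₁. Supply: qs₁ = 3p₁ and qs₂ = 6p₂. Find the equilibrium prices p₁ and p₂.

Market 1: 345 - 4p₁ - 3p₂ = 3p₁ → 7p₁ + 3p₂ = 345.
Market 2: 8p₂ + 3p₁ = 256.
Eliminating p₂: 8×(1) − 3×(2) gives 47p₁ = 1992, so p₁ = 1992/47.
Back-substitute into (2): p₂ = (256 − 3×1992/47) / 8 = 757/47.

p₁ = 1992/47, p₂ = 757/47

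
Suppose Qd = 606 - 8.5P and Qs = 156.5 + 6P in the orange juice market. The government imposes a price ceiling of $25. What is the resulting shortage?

Shortage = 87

Equilibrium price would be P* = 31, so the ceiling at 25 binds.
At P = 25: Qd = 606 − 8.5(25) = 393.5, Qs = 156.5 + 6(25) = 306.5.
Shortage = 393.5 − 306.5 = 87.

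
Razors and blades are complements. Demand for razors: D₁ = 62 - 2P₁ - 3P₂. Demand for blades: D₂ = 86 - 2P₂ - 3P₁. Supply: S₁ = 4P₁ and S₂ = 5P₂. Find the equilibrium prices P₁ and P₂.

Market 1: 62 - 2P₁ - 3P₂ = 4P₁ → 6P₁ + 3P₂ = 62.
Market 2: 7P₂ + 3P₁ = 86.
Eliminating P₂: 7×(1) − 3×(2) gives 33P₁ = 176, so P₁ = 16/3.
Back-substitute into (2): P₂ = (86 − 3×16/3) / 7 = 10.

P₁ = 16/3, P₂ = 10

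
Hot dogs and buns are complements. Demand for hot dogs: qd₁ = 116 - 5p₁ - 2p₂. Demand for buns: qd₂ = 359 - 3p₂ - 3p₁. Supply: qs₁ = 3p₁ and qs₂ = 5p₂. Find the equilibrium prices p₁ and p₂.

p₁ = 105/29, p₂ = 1262/29

Market 1: 116 - 5p₁ - 2p₂ = 3p₁ → 8p₁ + 2p₂ = 116.
Market 2: 8p₂ + 3p₁ = 359.
Eliminating p₂: 8×(1) − 2×(2) gives 58p₁ = 210, so p₁ = 105/29.
Back-substitute into (2): p₂ = (359 − 3×105/29) / 8 = 1262/29.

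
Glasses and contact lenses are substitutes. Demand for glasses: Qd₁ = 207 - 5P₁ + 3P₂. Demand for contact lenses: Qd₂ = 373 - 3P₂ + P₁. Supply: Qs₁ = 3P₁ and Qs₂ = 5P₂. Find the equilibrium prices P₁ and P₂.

Market 1: 207 - 5P₁ + 3P₂ = 3P₁ → 8P₁ - 3P₂ = 207.
Market 2: 8P₂ - P₁ = 373.
Eliminating P₂: 8×(1) + 3×(2) gives 61P₁ = 2775, so P₁ = 2775/61.
Back-substitute into (2): P₂ = (373 + 1×2775/61) / 8 = 3191/61.

P₁ = 2775/61, P₂ = 3191/61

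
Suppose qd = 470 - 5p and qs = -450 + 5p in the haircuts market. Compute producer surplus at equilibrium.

Producer surplus = 10

Equilibrium: 470 - 5p = -450 + 5p gives p* = 92, q* = 10.
Supply starts at p = 90 (where qs = 0).
PS = ½(92 − 90)(10) = 10.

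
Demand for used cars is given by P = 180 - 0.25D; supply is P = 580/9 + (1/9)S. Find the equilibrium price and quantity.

P* = 100, Q* = 320

Set the two price expressions equal: 180 - 0.25Q = 580/9 + (1/9)Q.
1040/9 = (13/36)Q, so Q* = 320.
P* = 180 − (0.25)(320) = 100.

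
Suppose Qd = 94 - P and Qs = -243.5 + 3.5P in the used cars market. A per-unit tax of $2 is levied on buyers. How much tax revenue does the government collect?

Tax revenue = 314/9

Pre-tax equilibrium: P* = 75, Q* = 19.
Tax on buyers shifts demand to Qd = 94 − 1(P + 2) = 92 - P.
92 - P = -243.5 + 3.5P gives seller price Ps = 671/9; buyers pay Pb = 671/9 + 2 = 689/9.
New quantity: Q = 94 − 1(689/9) = 157/9.
Revenue = 2 × 157/9 = 314/9.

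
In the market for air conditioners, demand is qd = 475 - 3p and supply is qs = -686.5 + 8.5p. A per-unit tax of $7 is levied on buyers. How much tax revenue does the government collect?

Tax revenue = 25193/23

Pre-tax equilibrium: p* = 101, q* = 172.
Tax on buyers shifts demand to qd = 475 − 3(p + 7) = 454 - 3p.
454 - 3p = -686.5 + 8.5p gives seller price ps = 2281/23; buyers pay pb = 2281/23 + 7 = 2442/23.
New quantity: q = 475 − 3(2442/23) = 3599/23.
Revenue = 7 × 3599/23 = 25193/23.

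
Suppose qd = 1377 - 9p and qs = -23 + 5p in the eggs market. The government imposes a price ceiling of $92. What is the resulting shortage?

Equilibrium price would be p* = 100, so the ceiling at 92 binds.
At p = 92: qd = 1377 − 9(92) = 549, qs = -23 + 5(92) = 437.
Shortage = 549 − 437 = 112.

Shortage = 112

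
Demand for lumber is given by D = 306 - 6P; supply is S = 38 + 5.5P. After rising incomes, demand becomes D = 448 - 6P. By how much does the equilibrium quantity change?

Original equilibrium: P* = 536/23, Q* = 3822/23.
New equilibrium: 448 - 6P = 38 + 5.5P, so 410 = 11.5P and P' = 820/23; Q' = 448 − 6(820/23) = 5384/23.
Change in quantity: 5384/23 − 3822/23 = 1562/23.

ΔQ = 1562/23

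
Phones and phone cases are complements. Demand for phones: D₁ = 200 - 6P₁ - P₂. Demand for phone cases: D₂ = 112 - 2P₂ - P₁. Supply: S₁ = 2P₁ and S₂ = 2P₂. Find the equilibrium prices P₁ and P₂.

P₁ = 688/31, P₂ = 696/31

Market 1: 200 - 6P₁ - P₂ = 2P₁ → 8P₁ + P₂ = 200.
Market 2: 4P₂ + P₁ = 112.
Eliminating P₂: 4×(1) − 1×(2) gives 31P₁ = 688, so P₁ = 688/31.
Back-substitute into (2): P₂ = (112 − 1×688/31) / 4 = 696/31.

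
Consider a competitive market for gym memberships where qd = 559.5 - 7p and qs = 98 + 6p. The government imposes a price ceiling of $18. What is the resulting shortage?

Shortage = 227.5

Equilibrium price would be p* = 35.5, so the ceiling at 18 binds.
At p = 18: qd = 559.5 − 7(18) = 433.5, qs = 98 + 6(18) = 206.
Shortage = 433.5 − 206 = 227.5.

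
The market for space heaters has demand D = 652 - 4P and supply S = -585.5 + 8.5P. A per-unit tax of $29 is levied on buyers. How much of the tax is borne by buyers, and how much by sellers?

Buyers bear $19.72, sellers bear $9.28

Pre-tax equilibrium: P* = 99, Q* = 256.
Tax on buyers shifts demand to D = 652 − 4(P + 29) = 536 - 4P.
536 - 4P = -585.5 + 8.5P gives seller price Ps = 89.72; buyers pay Pb = 89.72 + 29 = 118.72.
New quantity: Q = 652 − 4(118.72) = 177.12.
Buyer burden = 118.72 − 99 = 19.72; seller burden = 99 − 89.72 = 9.28.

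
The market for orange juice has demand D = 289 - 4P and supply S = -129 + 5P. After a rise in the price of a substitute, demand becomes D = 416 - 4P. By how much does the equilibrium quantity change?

ΔQ = 635/9

Original equilibrium: P* = 418/9, Q* = 929/9.
New equilibrium: 416 - 4P = -129 + 5P, so 545 = 9P and P' = 545/9; Q' = 416 − 4(545/9) = 1564/9.
Change in quantity: 1564/9 − 929/9 = 635/9.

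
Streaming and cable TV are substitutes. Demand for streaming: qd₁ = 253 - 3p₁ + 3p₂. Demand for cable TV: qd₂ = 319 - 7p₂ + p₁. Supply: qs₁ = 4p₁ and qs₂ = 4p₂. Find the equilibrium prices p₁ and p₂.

Market 1: 253 - 3p₁ + 3p₂ = 4p₁ → 7p₁ - 3p₂ = 253.
Market 2: 11p₂ - p₁ = 319.
Eliminating p₂: 11×(1) + 3×(2) gives 74p₁ = 3740, so p₁ = 1870/37.
Back-substitute into (2): p₂ = (319 + 1×1870/37) / 11 = 1243/37.

p₁ = 1870/37, p₂ = 1243/37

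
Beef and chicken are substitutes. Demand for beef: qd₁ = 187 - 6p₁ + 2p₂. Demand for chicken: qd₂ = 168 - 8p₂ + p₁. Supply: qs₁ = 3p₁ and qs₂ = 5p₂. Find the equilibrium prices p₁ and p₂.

Market 1: 187 - 6p₁ + 2p₂ = 3p₁ → 9p₁ - 2p₂ = 187.
Market 2: 13p₂ - p₁ = 168.
Eliminating p₂: 13×(1) + 2×(2) gives 115p₁ = 2767, so p₁ = 2767/115.
Back-substitute into (2): p₂ = (168 + 1×2767/115) / 13 = 1699/115.

p₁ = 2767/115, p₂ = 1699/115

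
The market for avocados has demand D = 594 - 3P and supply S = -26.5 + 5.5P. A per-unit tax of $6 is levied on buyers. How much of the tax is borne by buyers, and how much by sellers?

Buyers bear 66/17, sellers bear 36/17

Pre-tax equilibrium: P* = 73, Q* = 375.
Tax on buyers shifts demand to D = 594 − 3(P + 6) = 576 - 3P.
576 - 3P = -26.5 + 5.5P gives seller price Ps = 1205/17; buyers pay Pb = 1205/17 + 6 = 1307/17.
New quantity: Q = 594 − 3(1307/17) = 6177/17.
Buyer burden = 1307/17 − 73 = 66/17; seller burden = 73 − 1205/17 = 36/17.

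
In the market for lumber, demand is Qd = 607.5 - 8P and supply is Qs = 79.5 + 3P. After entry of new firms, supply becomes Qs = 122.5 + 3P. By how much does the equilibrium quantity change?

Original equilibrium: P* = 48, Q* = 223.5.
New equilibrium: 607.5 - 8P = 122.5 + 3P, so 485 = 11P and P' = 485/11; Q' = 607.5 − 8(485/11) = 5605/22.
Change in quantity: 5605/22 − 223.5 = 344/11.

ΔQ = 344/11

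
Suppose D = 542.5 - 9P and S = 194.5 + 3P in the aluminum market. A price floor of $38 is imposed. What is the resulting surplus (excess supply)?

Surplus = 108

Equilibrium price would be P* = 29, so the floor at 38 binds.
At P = 38: D = 200.5, S = 308.5.
Surplus = 308.5 − 200.5 = 108.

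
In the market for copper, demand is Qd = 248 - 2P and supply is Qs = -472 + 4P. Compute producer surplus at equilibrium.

Equilibrium: 248 - 2P = -472 + 4P gives P* = 120, Q* = 8.
Supply starts at P = 118 (where Qs = 0).
PS = ½(120 − 118)(8) = 8.

Producer surplus = 8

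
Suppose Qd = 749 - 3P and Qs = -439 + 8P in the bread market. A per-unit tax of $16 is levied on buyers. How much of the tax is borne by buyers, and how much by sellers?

Buyers bear 128/11, sellers bear 48/11

Pre-tax equilibrium: P* = 108, Q* = 425.
Tax on buyers shifts demand to Qd = 749 − 3(P + 16) = 701 - 3P.
701 - 3P = -439 + 8P gives seller price Ps = 1140/11; buyers pay Pb = 1140/11 + 16 = 1316/11.
New quantity: Q = 749 − 3(1316/11) = 4291/11.
Buyer burden = 1316/11 − 108 = 128/11; seller burden = 108 − 1140/11 = 48/11.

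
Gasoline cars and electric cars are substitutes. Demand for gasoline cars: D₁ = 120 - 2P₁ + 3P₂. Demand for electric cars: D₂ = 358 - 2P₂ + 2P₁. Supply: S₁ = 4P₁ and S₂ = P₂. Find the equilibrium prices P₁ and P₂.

P₁ = 119.5, P₂ = 199

Market 1: 120 - 2P₁ + 3P₂ = 4P₁ → 6P₁ - 3P₂ = 120.
Market 2: 3P₂ - 2P₁ = 358.
Eliminating P₂: 3×(1) + 3×(2) gives 12P₁ = 1434, so P₁ = 119.5.
Back-substitute into (2): P₂ = (358 + 2×119.5) / 3 = 199.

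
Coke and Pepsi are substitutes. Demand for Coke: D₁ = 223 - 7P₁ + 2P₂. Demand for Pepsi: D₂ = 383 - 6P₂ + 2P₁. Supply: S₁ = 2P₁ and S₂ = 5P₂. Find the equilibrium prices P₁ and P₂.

P₁ = 3219/95, P₂ = 3893/95

Market 1: 223 - 7P₁ + 2P₂ = 2P₁ → 9P₁ - 2P₂ = 223.
Market 2: 11P₂ - 2P₁ = 383.
Eliminating P₂: 11×(1) + 2×(2) gives 95P₁ = 3219, so P₁ = 3219/95.
Back-substitute into (2): P₂ = (383 + 2×3219/95) / 11 = 3893/95.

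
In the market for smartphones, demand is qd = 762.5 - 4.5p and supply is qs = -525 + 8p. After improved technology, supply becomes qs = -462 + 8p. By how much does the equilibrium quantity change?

Δq = 22.68

Original equilibrium: p* = 103, q* = 299.
New equilibrium: 762.5 - 4.5p = -462 + 8p, so 1224.5 = 12.5p and p' = 97.96; q' = 762.5 − 4.5(97.96) = 321.68.
Change in quantity: 321.68 − 299 = 22.68.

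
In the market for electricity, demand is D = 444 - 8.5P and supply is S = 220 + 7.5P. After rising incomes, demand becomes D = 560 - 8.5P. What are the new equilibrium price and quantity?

Original equilibrium: P* = 14, Q* = 325.
New equilibrium: 560 - 8.5P = 220 + 7.5P, so 340 = 16P and P' = 21.25; Q' = 560 − 8.5(21.25) = 379.375.

P' = 21.25, Q' = 379.375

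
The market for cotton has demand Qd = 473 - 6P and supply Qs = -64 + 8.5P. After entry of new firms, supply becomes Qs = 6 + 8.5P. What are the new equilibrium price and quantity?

Original equilibrium: P* = 1074/29, Q* = 7273/29.
New equilibrium: 473 - 6P = 6 + 8.5P, so 467 = 14.5P and P' = 934/29; Q' = 473 − 6(934/29) = 8113/29.

P' = 934/29, Q' = 8113/29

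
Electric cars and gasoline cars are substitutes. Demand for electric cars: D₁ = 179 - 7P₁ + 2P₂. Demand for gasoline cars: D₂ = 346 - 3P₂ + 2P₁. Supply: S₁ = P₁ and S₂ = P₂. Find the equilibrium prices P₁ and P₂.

Market 1: 179 - 7P₁ + 2P₂ = P₁ → 8P₁ - 2P₂ = 179.
Market 2: 4P₂ - 2P₁ = 346.
Eliminating P₂: 4×(1) + 2×(2) gives 28P₁ = 1408, so P₁ = 352/7.
Back-substitute into (2): P₂ = (346 + 2×352/7) / 4 = 1563/14.

P₁ = 352/7, P₂ = 1563/14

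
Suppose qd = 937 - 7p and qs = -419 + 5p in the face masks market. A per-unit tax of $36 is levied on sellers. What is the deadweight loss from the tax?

Deadweight loss = 1890

Pre-tax equilibrium: p* = 113, q* = 146.
Tax on sellers shifts supply to qs = -419 + 5(p − 36) = -599 + 5p.
937 - 7p = -599 + 5p gives buyer price pb = 128; sellers receive ps = 128 − 36 = 92.
New quantity: q = 937 − 7(128) = 41.
DWL = ½ × 36 × (146 − 41) = 1890.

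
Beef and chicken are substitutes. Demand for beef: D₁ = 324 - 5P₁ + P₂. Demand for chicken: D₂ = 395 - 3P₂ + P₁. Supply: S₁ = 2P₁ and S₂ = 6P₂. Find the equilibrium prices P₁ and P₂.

Market 1: 324 - 5P₁ + P₂ = 2P₁ → 7P₁ - P₂ = 324.
Market 2: 9P₂ - P₁ = 395.
Eliminating P₂: 9×(1) + 1×(2) gives 62P₁ = 3311, so P₁ = 3311/62.
Back-substitute into (2): P₂ = (395 + 1×3311/62) / 9 = 3089/62.

P₁ = 3311/62, P₂ = 3089/62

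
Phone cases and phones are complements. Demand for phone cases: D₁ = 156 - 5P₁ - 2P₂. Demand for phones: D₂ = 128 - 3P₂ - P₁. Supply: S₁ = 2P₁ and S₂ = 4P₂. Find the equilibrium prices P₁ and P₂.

Market 1: 156 - 5P₁ - 2P₂ = 2P₁ → 7P₁ + 2P₂ = 156.
Market 2: 7P₂ + P₁ = 128.
Eliminating P₂: 7×(1) − 2×(2) gives 47P₁ = 836, so P₁ = 836/47.
Back-substitute into (2): P₂ = (128 − 1×836/47) / 7 = 740/47.

P₁ = 836/47, P₂ = 740/47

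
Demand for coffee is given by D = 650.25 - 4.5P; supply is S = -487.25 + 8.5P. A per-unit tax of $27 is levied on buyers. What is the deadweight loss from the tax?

Deadweight loss = 111537/104

Pre-tax equilibrium: P* = 87.5, Q* = 256.5.
Tax on buyers shifts demand to D = 650.25 − 4.5(P + 27) = 528.75 - 4.5P.
528.75 - 4.5P = -487.25 + 8.5P gives seller price Ps = 1016/13; buyers pay Pb = 1016/13 + 27 = 1367/13.
New quantity: Q = 650.25 − 4.5(1367/13) = 9207/52.
DWL = ½ × 27 × (256.5 − 9207/52) = 111537/104.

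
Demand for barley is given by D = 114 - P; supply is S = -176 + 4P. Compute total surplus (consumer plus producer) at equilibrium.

Total surplus = 1960

Equilibrium: 114 - P = -176 + 4P gives P* = 58, Q* = 56.
Demand choke price: P = 114; supply starts at P = 44.
CS = ½(114 − 58)(56) = 1568; PS = ½(58 − 44)(56) = 392.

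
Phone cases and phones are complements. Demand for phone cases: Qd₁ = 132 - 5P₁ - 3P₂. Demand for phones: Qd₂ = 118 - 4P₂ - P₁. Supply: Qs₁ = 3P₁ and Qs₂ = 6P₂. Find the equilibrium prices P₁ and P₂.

P₁ = 138/11, P₂ = 116/11

Market 1: 132 - 5P₁ - 3P₂ = 3P₁ → 8P₁ + 3P₂ = 132.
Market 2: 10P₂ + P₁ = 118.
Eliminating P₂: 10×(1) − 3×(2) gives 77P₁ = 966, so P₁ = 138/11.
Back-substitute into (2): P₂ = (118 − 1×138/11) / 10 = 116/11.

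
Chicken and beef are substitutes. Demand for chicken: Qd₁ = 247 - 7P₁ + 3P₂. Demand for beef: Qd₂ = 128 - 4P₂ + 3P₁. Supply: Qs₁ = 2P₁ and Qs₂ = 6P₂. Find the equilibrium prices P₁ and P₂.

Market 1: 247 - 7P₁ + 3P₂ = 2P₁ → 9P₁ - 3P₂ = 247.
Market 2: 10P₂ - 3P₁ = 128.
Eliminating P₂: 10×(1) + 3×(2) gives 81P₁ = 2854, so P₁ = 2854/81.
Back-substitute into (2): P₂ = (128 + 3×2854/81) / 10 = 631/27.

P₁ = 2854/81, P₂ = 631/27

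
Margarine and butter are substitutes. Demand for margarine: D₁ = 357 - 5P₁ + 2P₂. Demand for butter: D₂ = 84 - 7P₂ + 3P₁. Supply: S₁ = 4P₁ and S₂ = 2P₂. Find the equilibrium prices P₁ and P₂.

Market 1: 357 - 5P₁ + 2P₂ = 4P₁ → 9P₁ - 2P₂ = 357.
Market 2: 9P₂ - 3P₁ = 84.
Eliminating P₂: 9×(1) + 2×(2) gives 75P₁ = 3381, so P₁ = 45.08.
Back-substitute into (2): P₂ = (84 + 3×45.08) / 9 = 24.36.

P₁ = 45.08, P₂ = 24.36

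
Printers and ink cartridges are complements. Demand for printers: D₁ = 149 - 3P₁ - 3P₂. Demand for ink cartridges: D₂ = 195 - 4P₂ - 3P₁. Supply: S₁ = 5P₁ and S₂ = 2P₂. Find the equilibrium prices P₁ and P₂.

Market 1: 149 - 3P₁ - 3P₂ = 5P₁ → 8P₁ + 3P₂ = 149.
Market 2: 6P₂ + 3P₁ = 195.
Eliminating P₂: 6×(1) − 3×(2) gives 39P₁ = 309, so P₁ = 103/13.
Back-substitute into (2): P₂ = (195 − 3×103/13) / 6 = 371/13.

P₁ = 103/13, P₂ = 371/13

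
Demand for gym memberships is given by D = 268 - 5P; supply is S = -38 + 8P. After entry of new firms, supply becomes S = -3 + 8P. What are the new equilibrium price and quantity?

P' = 271/13, Q' = 2129/13

Original equilibrium: P* = 306/13, Q* = 1954/13.
New equilibrium: 268 - 5P = -3 + 8P, so 271 = 13P and P' = 271/13; Q' = 268 − 5(271/13) = 2129/13.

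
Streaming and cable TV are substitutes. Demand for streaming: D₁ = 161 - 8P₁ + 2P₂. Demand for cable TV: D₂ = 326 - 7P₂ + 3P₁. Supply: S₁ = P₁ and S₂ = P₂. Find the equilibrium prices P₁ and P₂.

Market 1: 161 - 8P₁ + 2P₂ = P₁ → 9P₁ - 2P₂ = 161.
Market 2: 8P₂ - 3P₁ = 326.
Eliminating P₂: 8×(1) + 2×(2) gives 66P₁ = 1940, so P₁ = 970/33.
Back-substitute into (2): P₂ = (326 + 3×970/33) / 8 = 1139/22.

P₁ = 970/33, P₂ = 1139/22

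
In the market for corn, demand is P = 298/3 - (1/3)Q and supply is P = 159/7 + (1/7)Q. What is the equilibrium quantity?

Q* = 160.9

Set the two price expressions equal: 298/3 - (1/3)Q = 159/7 + (1/7)Q.
1609/21 = (10/21)Q, so Q* = 160.9.
P* = 298/3 − (1/3)(160.9) = 45.7.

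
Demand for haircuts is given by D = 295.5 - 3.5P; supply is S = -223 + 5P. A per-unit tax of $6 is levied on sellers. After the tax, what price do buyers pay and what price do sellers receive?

Pre-tax equilibrium: P* = 61, Q* = 82.
Tax on sellers shifts supply to S = -223 + 5(P − 6) = -253 + 5P.
295.5 - 3.5P = -253 + 5P gives buyer price Pb = 1097/17; sellers receive Ps = 1097/17 − 6 = 995/17.
New quantity: Q = 295.5 − 3.5(1097/17) = 1184/17.

Buyers pay 1097/17, sellers receive 995/17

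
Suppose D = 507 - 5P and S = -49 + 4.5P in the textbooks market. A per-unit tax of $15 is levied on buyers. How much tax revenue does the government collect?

Pre-tax equilibrium: P* = 1112/19, Q* = 4073/19.
Tax on buyers shifts demand to D = 507 − 5(P + 15) = 432 - 5P.
432 - 5P = -49 + 4.5P gives seller price Ps = 962/19; buyers pay Pb = 962/19 + 15 = 1247/19.
New quantity: Q = 507 − 5(1247/19) = 3398/19.
Revenue = 15 × 3398/19 = 50970/19.

Tax revenue = 50970/19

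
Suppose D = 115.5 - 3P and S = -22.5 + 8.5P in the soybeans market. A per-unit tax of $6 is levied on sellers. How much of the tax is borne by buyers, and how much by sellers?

Pre-tax equilibrium: P* = 12, Q* = 79.5.
Tax on sellers shifts supply to S = -22.5 + 8.5(P − 6) = -73.5 + 8.5P.
115.5 - 3P = -73.5 + 8.5P gives buyer price Pb = 378/23; sellers receive Ps = 378/23 − 6 = 240/23.
New quantity: Q = 115.5 − 3(378/23) = 3045/46.
Buyer burden = 378/23 − 12 = 102/23; seller burden = 12 − 240/23 = 36/23.

Buyers bear 102/23, sellers bear 36/23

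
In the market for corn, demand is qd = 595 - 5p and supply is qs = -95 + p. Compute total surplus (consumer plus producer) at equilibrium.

Equilibrium: 595 - 5p = -95 + p gives p* = 115, q* = 20.
Demand choke price: p = 119; supply starts at p = 95.
CS = ½(119 − 115)(20) = 40; PS = ½(115 − 95)(20) = 200.

Total surplus = 240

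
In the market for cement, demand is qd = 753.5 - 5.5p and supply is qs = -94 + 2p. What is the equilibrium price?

Set qd = qs: 753.5 - 5.5p = -94 + 2p.
847.5 = 7.5p, so p* = 113.
q* = 753.5 − 5.5(113) = 132.

p* = 113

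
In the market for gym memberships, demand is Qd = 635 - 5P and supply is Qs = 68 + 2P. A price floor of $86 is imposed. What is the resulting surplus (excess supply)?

Equilibrium price would be P* = 81, so the floor at 86 binds.
At P = 86: Qd = 205, Qs = 240.
Surplus = 240 − 205 = 35.

Surplus = 35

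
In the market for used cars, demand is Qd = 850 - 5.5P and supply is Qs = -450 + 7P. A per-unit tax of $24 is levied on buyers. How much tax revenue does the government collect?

Pre-tax equilibrium: P* = 104, Q* = 278.
Tax on buyers shifts demand to Qd = 850 − 5.5(P + 24) = 718 - 5.5P.
718 - 5.5P = -450 + 7P gives seller price Ps = 93.44; buyers pay Pb = 93.44 + 24 = 117.44.
New quantity: Q = 850 − 5.5(117.44) = 204.08.
Revenue = 24 × 204.08 = 4897.92.

Tax revenue = 4897.92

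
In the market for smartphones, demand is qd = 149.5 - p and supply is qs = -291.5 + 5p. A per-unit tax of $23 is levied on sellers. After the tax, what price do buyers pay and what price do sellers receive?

Pre-tax equilibrium: p* = 73.5, q* = 76.
Tax on sellers shifts supply to qs = -291.5 + 5(p − 23) = -406.5 + 5p.
149.5 - p = -406.5 + 5p gives buyer price pb = 278/3; sellers receive ps = 278/3 − 23 = 209/3.
New quantity: q = 149.5 − 1(278/3) = 341/6.

Buyers pay 278/3, sellers receive 209/3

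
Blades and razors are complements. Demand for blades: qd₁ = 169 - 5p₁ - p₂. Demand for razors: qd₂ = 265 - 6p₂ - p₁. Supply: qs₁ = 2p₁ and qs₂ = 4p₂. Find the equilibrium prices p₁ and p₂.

Market 1: 169 - 5p₁ - p₂ = 2p₁ → 7p₁ + p₂ = 169.
Market 2: 10p₂ + p₁ = 265.
Eliminating p₂: 10×(1) − 1×(2) gives 69p₁ = 1425, so p₁ = 475/23.
Back-substitute into (2): p₂ = (265 − 1×475/23) / 10 = 562/23.

p₁ = 475/23, p₂ = 562/23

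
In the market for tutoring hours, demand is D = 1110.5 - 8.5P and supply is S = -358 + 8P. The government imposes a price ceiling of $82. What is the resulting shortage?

Shortage = 115.5

Equilibrium price would be P* = 89, so the ceiling at 82 binds.
At P = 82: D = 1110.5 − 8.5(82) = 413.5, S = -358 + 8(82) = 298.
Shortage = 413.5 − 298 = 115.5.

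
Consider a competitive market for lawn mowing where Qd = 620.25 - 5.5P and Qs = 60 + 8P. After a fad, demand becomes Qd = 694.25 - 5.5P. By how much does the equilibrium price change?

ΔP = 148/27

Original equilibrium: P* = 41.5, Q* = 392.
New equilibrium: 694.25 - 5.5P = 60 + 8P, so 634.25 = 13.5P and P' = 2537/54; Q' = 694.25 − 5.5(2537/54) = 11768/27.
Change in price: 2537/54 − 41.5 = 148/27.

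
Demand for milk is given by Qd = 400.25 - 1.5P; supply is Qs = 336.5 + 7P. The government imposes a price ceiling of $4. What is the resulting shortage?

Equilibrium price would be P* = 7.5, so the ceiling at 4 binds.
At P = 4: Qd = 400.25 − 1.5(4) = 394.25, Qs = 336.5 + 7(4) = 364.5.
Shortage = 394.25 − 364.5 = 29.75.

Shortage = 29.75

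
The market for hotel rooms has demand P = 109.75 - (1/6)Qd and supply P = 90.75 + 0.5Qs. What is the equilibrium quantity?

Set the two price expressions equal: 109.75 - (1/6)Q = 90.75 + 0.5Q.
19 = (2/3)Q, so Q* = 28.5.
P* = 109.75 − (1/6)(28.5) = 105.

Q* = 28.5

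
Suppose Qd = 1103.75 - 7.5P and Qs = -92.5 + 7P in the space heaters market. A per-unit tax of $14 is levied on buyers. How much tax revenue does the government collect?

Pre-tax equilibrium: P* = 82.5, Q* = 485.
Tax on buyers shifts demand to Qd = 1103.75 − 7.5(P + 14) = 998.75 - 7.5P.
998.75 - 7.5P = -92.5 + 7P gives seller price Ps = 4365/58; buyers pay Pb = 4365/58 + 14 = 5177/58.
New quantity: Q = 1103.75 − 7.5(5177/58) = 12595/29.
Revenue = 14 × 12595/29 = 176330/29.

Tax revenue = 176330/29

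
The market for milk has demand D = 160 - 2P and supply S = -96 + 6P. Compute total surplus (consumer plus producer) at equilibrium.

Equilibrium: 160 - 2P = -96 + 6P gives P* = 32, Q* = 96.
Demand choke price: P = 80; supply starts at P = 16.
CS = ½(80 − 32)(96) = 2304; PS = ½(32 − 16)(96) = 768.

Total surplus = 3072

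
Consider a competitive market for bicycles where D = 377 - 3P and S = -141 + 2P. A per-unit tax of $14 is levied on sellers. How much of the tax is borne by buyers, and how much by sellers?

Pre-tax equilibrium: P* = 103.6, Q* = 66.2.
Tax on sellers shifts supply to S = -141 + 2(P − 14) = -169 + 2P.
377 - 3P = -169 + 2P gives buyer price Pb = 109.2; sellers receive Ps = 109.2 − 14 = 95.2.
New quantity: Q = 377 − 3(109.2) = 49.4.
Buyer burden = 109.2 − 103.6 = 5.6; seller burden = 103.6 − 95.2 = 8.4.

Buyers bear $5.6, sellers bear $8.4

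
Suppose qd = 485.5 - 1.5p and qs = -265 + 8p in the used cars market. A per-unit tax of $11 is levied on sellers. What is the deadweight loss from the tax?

Deadweight loss = 1452/19

Pre-tax equilibrium: p* = 79, q* = 367.
Tax on sellers shifts supply to qs = -265 + 8(p − 11) = -353 + 8p.
485.5 - 1.5p = -353 + 8p gives buyer price pb = 1677/19; sellers receive ps = 1677/19 − 11 = 1468/19.
New quantity: q = 485.5 − 1.5(1677/19) = 6709/19.
DWL = ½ × 11 × (367 − 6709/19) = 1452/19.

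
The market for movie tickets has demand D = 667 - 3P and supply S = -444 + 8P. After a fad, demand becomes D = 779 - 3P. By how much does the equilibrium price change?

Original equilibrium: P* = 101, Q* = 364.
New equilibrium: 779 - 3P = -444 + 8P, so 1223 = 11P and P' = 1223/11; Q' = 779 − 3(1223/11) = 4900/11.
Change in price: 1223/11 − 101 = 112/11.

ΔP = 112/11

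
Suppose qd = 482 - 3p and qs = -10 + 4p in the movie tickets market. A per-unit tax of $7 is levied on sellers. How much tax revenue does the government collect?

Tax revenue = 1814

Pre-tax equilibrium: p* = 492/7, q* = 1898/7.
Tax on sellers shifts supply to qs = -10 + 4(p − 7) = -38 + 4p.
482 - 3p = -38 + 4p gives buyer price pb = 520/7; sellers receive ps = 520/7 − 7 = 471/7.
New quantity: q = 482 − 3(520/7) = 1814/7.
Revenue = 7 × 1814/7 = 1814.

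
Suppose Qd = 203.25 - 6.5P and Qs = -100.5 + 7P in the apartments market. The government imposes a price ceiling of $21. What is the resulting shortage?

Shortage = 20.25

Equilibrium price would be P* = 22.5, so the ceiling at 21 binds.
At P = 21: Qd = 203.25 − 6.5(21) = 66.75, Qs = -100.5 + 7(21) = 46.5.
Shortage = 66.75 − 46.5 = 20.25.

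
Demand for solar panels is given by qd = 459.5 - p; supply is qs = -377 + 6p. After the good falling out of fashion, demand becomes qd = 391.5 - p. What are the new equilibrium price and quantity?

Original equilibrium: p* = 119.5, q* = 340.
New equilibrium: 391.5 - p = -377 + 6p, so 768.5 = 7p and p' = 1537/14; q' = 391.5 − 1(1537/14) = 1972/7.

p' = 1537/14, q' = 1972/7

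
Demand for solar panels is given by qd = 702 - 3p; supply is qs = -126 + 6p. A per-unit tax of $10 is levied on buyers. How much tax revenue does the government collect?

Tax revenue = 4060

Pre-tax equilibrium: p* = 92, q* = 426.
Tax on buyers shifts demand to qd = 702 − 3(p + 10) = 672 - 3p.
672 - 3p = -126 + 6p gives seller price ps = 266/3; buyers pay pb = 266/3 + 10 = 296/3.
New quantity: q = 702 − 3(296/3) = 406.
Revenue = 10 × 406 = 4060.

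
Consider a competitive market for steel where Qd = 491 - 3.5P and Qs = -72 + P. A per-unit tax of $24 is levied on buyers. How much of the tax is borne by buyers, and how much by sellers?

Pre-tax equilibrium: P* = 1126/9, Q* = 478/9.
Tax on buyers shifts demand to Qd = 491 − 3.5(P + 24) = 407 - 3.5P.
407 - 3.5P = -72 + P gives seller price Ps = 958/9; buyers pay Pb = 958/9 + 24 = 1174/9.
New quantity: Q = 491 − 3.5(1174/9) = 310/9.
Buyer burden = 1174/9 − 1126/9 = 16/3; seller burden = 1126/9 − 958/9 = 56/3.

Buyers bear 16/3, sellers bear 56/3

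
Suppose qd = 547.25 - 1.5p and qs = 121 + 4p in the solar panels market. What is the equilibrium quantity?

q* = 431

Set qd = qs: 547.25 - 1.5p = 121 + 4p.
426.25 = 5.5p, so p* = 77.5.
q* = 547.25 − 1.5(77.5) = 431.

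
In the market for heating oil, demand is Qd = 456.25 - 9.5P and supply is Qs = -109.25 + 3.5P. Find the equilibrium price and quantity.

P* = 43.5, Q* = 43

Set Qd = Qs: 456.25 - 9.5P = -109.25 + 3.5P.
565.5 = 13P, so P* = 43.5.
Q* = 456.25 − 9.5(43.5) = 43.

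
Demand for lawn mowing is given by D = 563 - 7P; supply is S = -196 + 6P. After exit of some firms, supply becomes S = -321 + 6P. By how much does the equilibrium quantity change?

ΔQ = -875/13

Original equilibrium: P* = 759/13, Q* = 2006/13.
New equilibrium: 563 - 7P = -321 + 6P, so 884 = 13P and P' = 68; Q' = 563 − 7(68) = 87.
Change in quantity: 87 − 2006/13 = -875/13.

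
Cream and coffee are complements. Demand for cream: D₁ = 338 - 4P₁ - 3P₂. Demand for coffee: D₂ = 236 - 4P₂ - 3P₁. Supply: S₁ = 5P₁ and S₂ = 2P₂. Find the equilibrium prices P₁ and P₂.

P₁ = 88/3, P₂ = 74/3

Market 1: 338 - 4P₁ - 3P₂ = 5P₁ → 9P₁ + 3P₂ = 338.
Market 2: 6P₂ + 3P₁ = 236.
Eliminating P₂: 6×(1) − 3×(2) gives 45P₁ = 1320, so P₁ = 88/3.
Back-substitute into (2): P₂ = (236 − 3×88/3) / 6 = 74/3.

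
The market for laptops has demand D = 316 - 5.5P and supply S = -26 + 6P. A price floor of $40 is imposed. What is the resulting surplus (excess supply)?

Equilibrium price would be P* = 684/23, so the floor at 40 binds.
At P = 40: D = 96, S = 214.
Surplus = 214 − 96 = 118.

Surplus = 118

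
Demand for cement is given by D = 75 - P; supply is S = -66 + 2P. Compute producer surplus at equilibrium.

Equilibrium: 75 - P = -66 + 2P gives P* = 47, Q* = 28.
Supply starts at P = 33 (where S = 0).
PS = ½(47 − 33)(28) = 196.

Producer surplus = 196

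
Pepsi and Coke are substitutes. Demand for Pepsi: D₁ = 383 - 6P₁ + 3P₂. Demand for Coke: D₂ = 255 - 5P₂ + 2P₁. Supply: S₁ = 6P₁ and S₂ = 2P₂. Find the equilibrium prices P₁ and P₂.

Market 1: 383 - 6P₁ + 3P₂ = 6P₁ → 12P₁ - 3P₂ = 383.
Market 2: 7P₂ - 2P₁ = 255.
Eliminating P₂: 7×(1) + 3×(2) gives 78P₁ = 3446, so P₁ = 1723/39.
Back-substitute into (2): P₂ = (255 + 2×1723/39) / 7 = 1913/39.

P₁ = 1723/39, P₂ = 1913/39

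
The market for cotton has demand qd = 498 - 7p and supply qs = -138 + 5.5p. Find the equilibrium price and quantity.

Set qd = qs: 498 - 7p = -138 + 5.5p.
636 = 12.5p, so p* = 50.88.
q* = 498 − 7(50.88) = 141.84.

p* = 50.88, q* = 141.84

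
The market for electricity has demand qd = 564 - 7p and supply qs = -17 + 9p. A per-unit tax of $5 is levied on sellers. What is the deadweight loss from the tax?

Deadweight loss = 49.21875

Pre-tax equilibrium: p* = 36.3125, q* = 309.8125.
Tax on sellers shifts supply to qs = -17 + 9(p − 5) = -62 + 9p.
564 - 7p = -62 + 9p gives buyer price pb = 39.125; sellers receive ps = 39.125 − 5 = 34.125.
New quantity: q = 564 − 7(39.125) = 290.125.
DWL = ½ × 5 × (309.8125 − 290.125) = 49.21875.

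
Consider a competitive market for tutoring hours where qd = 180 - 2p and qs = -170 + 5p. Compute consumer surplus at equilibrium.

Equilibrium: 180 - 2p = -170 + 5p gives p* = 50, q* = 80.
Demand choke price (qd = 0): p = 90.
CS = ½(90 − 50)(80) = 1600.

Consumer surplus = 1600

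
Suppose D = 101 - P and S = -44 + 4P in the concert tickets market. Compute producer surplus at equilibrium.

Producer surplus = 648

Equilibrium: 101 - P = -44 + 4P gives P* = 29, Q* = 72.
Supply starts at P = 11 (where S = 0).
PS = ½(29 − 11)(72) = 648.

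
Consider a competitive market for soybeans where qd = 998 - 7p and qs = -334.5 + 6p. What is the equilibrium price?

p* = 102.5

Set qd = qs: 998 - 7p = -334.5 + 6p.
1332.5 = 13p, so p* = 102.5.
q* = 998 − 7(102.5) = 280.5.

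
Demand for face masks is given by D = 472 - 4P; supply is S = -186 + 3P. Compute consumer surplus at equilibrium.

Equilibrium: 472 - 4P = -186 + 3P gives P* = 94, Q* = 96.
Demand choke price (D = 0): P = 118.
CS = ½(118 − 94)(96) = 1152.

Consumer surplus = 1152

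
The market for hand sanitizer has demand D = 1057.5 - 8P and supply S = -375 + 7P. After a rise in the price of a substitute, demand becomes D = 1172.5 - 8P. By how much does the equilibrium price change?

Original equilibrium: P* = 95.5, Q* = 293.5.
New equilibrium: 1172.5 - 8P = -375 + 7P, so 1547.5 = 15P and P' = 619/6; Q' = 1172.5 − 8(619/6) = 2083/6.
Change in price: 619/6 − 95.5 = 23/3.

ΔP = 23/3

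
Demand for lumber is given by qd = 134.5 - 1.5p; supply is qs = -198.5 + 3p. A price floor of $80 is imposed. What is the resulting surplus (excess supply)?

Equilibrium price would be p* = 74, so the floor at 80 binds.
At p = 80: qd = 14.5, qs = 41.5.
Surplus = 41.5 − 14.5 = 27.

Surplus = 27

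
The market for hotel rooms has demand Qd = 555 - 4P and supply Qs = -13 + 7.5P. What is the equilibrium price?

Set Qd = Qs: 555 - 4P = -13 + 7.5P.
568 = 11.5P, so P* = 1136/23.
Q* = 555 − 4(1136/23) = 8221/23.

P* = 1136/23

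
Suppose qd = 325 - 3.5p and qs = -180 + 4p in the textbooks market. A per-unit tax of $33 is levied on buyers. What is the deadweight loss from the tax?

Pre-tax equilibrium: p* = 202/3, q* = 268/3.
Tax on buyers shifts demand to qd = 325 − 3.5(p + 33) = 209.5 - 3.5p.
209.5 - 3.5p = -180 + 4p gives seller price ps = 779/15; buyers pay pb = 779/15 + 33 = 1274/15.
New quantity: q = 325 − 3.5(1274/15) = 416/15.
DWL = ½ × 33 × (268/3 − 416/15) = 1016.4.

Deadweight loss = 1016.4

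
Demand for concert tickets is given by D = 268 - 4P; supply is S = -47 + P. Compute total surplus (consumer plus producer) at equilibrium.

Equilibrium: 268 - 4P = -47 + P gives P* = 63, Q* = 16.
Demand choke price: P = 67; supply starts at P = 47.
CS = ½(67 − 63)(16) = 32; PS = ½(63 − 47)(16) = 128.

Total surplus = 160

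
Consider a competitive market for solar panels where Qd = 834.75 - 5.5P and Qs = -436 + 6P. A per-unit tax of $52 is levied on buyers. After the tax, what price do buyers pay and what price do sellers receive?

Buyers pay 6331/46, sellers receive 3939/46

Pre-tax equilibrium: P* = 110.5, Q* = 227.
Tax on buyers shifts demand to Qd = 834.75 − 5.5(P + 52) = 548.75 - 5.5P.
548.75 - 5.5P = -436 + 6P gives seller price Ps = 3939/46; buyers pay Pb = 3939/46 + 52 = 6331/46.
New quantity: Q = 834.75 − 5.5(6331/46) = 1789/23.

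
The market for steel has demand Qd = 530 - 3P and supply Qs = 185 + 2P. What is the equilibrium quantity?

Set Qd = Qs: 530 - 3P = 185 + 2P.
345 = 5P, so P* = 69.
Q* = 530 − 3(69) = 323.

Q* = 323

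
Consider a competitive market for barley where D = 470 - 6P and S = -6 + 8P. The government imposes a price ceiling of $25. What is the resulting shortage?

Shortage = 126

Equilibrium price would be P* = 34, so the ceiling at 25 binds.
At P = 25: D = 470 − 6(25) = 320, S = -6 + 8(25) = 194.
Shortage = 320 − 194 = 126.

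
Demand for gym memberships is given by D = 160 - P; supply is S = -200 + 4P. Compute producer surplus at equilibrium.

Equilibrium: 160 - P = -200 + 4P gives P* = 72, Q* = 88.
Supply starts at P = 50 (where S = 0).
PS = ½(72 − 50)(88) = 968.

Producer surplus = 968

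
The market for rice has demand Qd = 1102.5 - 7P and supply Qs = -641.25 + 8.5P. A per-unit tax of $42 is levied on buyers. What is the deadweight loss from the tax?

Deadweight loss = 104958/31

Pre-tax equilibrium: P* = 112.5, Q* = 315.
Tax on buyers shifts demand to Qd = 1102.5 − 7(P + 42) = 808.5 - 7P.
808.5 - 7P = -641.25 + 8.5P gives seller price Ps = 5799/62; buyers pay Pb = 5799/62 + 42 = 8403/62.
New quantity: Q = 1102.5 − 7(8403/62) = 4767/31.
DWL = ½ × 42 × (315 − 4767/31) = 104958/31.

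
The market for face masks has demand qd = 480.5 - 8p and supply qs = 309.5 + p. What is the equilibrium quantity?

Set qd = qs: 480.5 - 8p = 309.5 + p.
171 = 9p, so p* = 19.
q* = 480.5 − 8(19) = 328.5.

q* = 328.5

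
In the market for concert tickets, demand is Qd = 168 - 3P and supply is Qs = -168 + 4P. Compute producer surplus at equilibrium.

Equilibrium: 168 - 3P = -168 + 4P gives P* = 48, Q* = 24.
Supply starts at P = 42 (where Qs = 0).
PS = ½(48 − 42)(24) = 72.

Producer surplus = 72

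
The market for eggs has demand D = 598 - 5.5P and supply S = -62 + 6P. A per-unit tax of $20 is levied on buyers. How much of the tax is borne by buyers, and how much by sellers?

Pre-tax equilibrium: P* = 1320/23, Q* = 6494/23.
Tax on buyers shifts demand to D = 598 − 5.5(P + 20) = 488 - 5.5P.
488 - 5.5P = -62 + 6P gives seller price Ps = 1100/23; buyers pay Pb = 1100/23 + 20 = 1560/23.
New quantity: Q = 598 − 5.5(1560/23) = 5174/23.
Buyer burden = 1560/23 − 1320/23 = 240/23; seller burden = 1320/23 − 1100/23 = 220/23.

Buyers bear 240/23, sellers bear 220/23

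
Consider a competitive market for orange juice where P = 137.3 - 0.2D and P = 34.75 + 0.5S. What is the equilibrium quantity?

Set the two price expressions equal: 137.3 - 0.2Q = 34.75 + 0.5Q.
102.55 = 0.7Q, so Q* = 146.5.
P* = 137.3 − (0.2)(146.5) = 108.

Q* = 146.5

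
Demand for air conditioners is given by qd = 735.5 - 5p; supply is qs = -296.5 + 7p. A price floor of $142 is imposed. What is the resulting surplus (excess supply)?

Equilibrium price would be p* = 86, so the floor at 142 binds.
At p = 142: qd = 25.5, qs = 697.5.
Surplus = 697.5 − 25.5 = 672.

Surplus = 672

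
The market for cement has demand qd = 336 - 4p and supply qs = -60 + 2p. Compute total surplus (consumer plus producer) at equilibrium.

Equilibrium: 336 - 4p = -60 + 2p gives p* = 66, q* = 72.
Demand choke price: p = 84; supply starts at p = 30.
CS = ½(84 − 66)(72) = 648; PS = ½(66 − 30)(72) = 1296.

Total surplus = 1944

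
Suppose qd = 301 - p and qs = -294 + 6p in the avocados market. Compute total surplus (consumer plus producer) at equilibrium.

Equilibrium: 301 - p = -294 + 6p gives p* = 85, q* = 216.
Demand choke price: p = 301; supply starts at p = 49.
CS = ½(301 − 85)(216) = 23328; PS = ½(85 − 49)(216) = 3888.

Total surplus = 27216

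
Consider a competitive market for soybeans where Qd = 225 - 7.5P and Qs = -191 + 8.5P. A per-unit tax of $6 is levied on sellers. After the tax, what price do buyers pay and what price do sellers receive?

Buyers pay $29.1875, sellers receive $23.1875

Pre-tax equilibrium: P* = 26, Q* = 30.
Tax on sellers shifts supply to Qs = -191 + 8.5(P − 6) = -242 + 8.5P.
225 - 7.5P = -242 + 8.5P gives buyer price Pb = 29.1875; sellers receive Ps = 29.1875 − 6 = 23.1875.
New quantity: Q = 225 − 7.5(29.1875) = 6.09375.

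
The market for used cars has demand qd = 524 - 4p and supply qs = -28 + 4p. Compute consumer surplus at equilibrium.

Equilibrium: 524 - 4p = -28 + 4p gives p* = 69, q* = 248.
Demand choke price (qd = 0): p = 131.
CS = ½(131 − 69)(248) = 7688.

Consumer surplus = 7688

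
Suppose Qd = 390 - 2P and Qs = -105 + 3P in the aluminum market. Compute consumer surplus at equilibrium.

Equilibrium: 390 - 2P = -105 + 3P gives P* = 99, Q* = 192.
Demand choke price (Qd = 0): P = 195.
CS = ½(195 − 99)(192) = 9216.

Consumer surplus = 9216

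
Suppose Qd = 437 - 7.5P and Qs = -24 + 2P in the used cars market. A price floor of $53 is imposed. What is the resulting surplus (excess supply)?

Surplus = 42.5

Equilibrium price would be P* = 922/19, so the floor at 53 binds.
At P = 53: Qd = 39.5, Qs = 82.
Surplus = 82 − 39.5 = 42.5.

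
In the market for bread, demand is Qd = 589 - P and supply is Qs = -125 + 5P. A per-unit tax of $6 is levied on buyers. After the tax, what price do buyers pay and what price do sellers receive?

Buyers pay $124, sellers receive $118

Pre-tax equilibrium: P* = 119, Q* = 470.
Tax on buyers shifts demand to Qd = 589 − 1(P + 6) = 583 - P.
583 - P = -125 + 5P gives seller price Ps = 118; buyers pay Pb = 118 + 6 = 124.
New quantity: Q = 589 − 1(124) = 465.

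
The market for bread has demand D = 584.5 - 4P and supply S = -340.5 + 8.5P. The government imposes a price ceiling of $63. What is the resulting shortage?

Equilibrium price would be P* = 74, so the ceiling at 63 binds.
At P = 63: D = 584.5 − 4(63) = 332.5, S = -340.5 + 8.5(63) = 195.
Shortage = 332.5 − 195 = 137.5.

Shortage = 137.5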